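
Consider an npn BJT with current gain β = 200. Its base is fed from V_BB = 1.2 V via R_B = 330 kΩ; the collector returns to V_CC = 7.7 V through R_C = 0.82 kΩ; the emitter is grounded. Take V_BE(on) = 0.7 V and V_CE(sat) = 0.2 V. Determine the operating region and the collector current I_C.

Assume active. Base-emitter loop: I_B = (V_BB − V_BE)/R_B = (1.2 − 0.7)/330 = 0.00152 mA.
I_C = β·I_B = 200×0.00152 = 0.303 mA.
V_CE = V_CC − I_C·R_C = 7.7 − 0.303×0.82 = 7.45 V > V_CE(sat), so the active-region assumption holds.

active; I_C ≈ 0.3 mA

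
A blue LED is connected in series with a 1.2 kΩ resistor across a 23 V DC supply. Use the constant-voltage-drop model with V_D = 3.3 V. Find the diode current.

KVL around the loop: 23 = V_D + I·R = 3.3 + I × 1.2 kΩ.
So I = (23 − 3.3) / 1.2 kΩ = 19.7 / 1.2 = 16.4 mA.

I ≈ 16 mA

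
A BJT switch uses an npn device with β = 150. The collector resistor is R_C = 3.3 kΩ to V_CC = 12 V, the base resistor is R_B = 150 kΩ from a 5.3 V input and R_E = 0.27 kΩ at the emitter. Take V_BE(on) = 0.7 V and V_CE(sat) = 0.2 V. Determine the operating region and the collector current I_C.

saturation; I_C ≈ 3.3 mA

Assume active: I_B = (5.3 − 0.7)/(150 + 151×0.27) = 0.0241 mA, I_C = β·I_B = 3.62 mA.
Then V_CE = 12 − 3.62×3.3 − 3.64×0.27 = -0.919 V < 0.2 V — the active assumption fails.
Re-solve with V_CE = 0.2 V. KCL at the emitter: V_E/R_E = (V_BB−0.7−V_E)/R_B + (V_CC−0.2−V_E)/R_C, giving V_E = 0.899 V.
I_C = (V_CC − 0.2 − V_E)/R_C = (11.8 − 0.899)/3.3 = 3.3 mA.
Check: I_B = (4.6 − 0.899)/150 = 0.0247 mA, and β·I_B = 3.7 mA > I_C, confirming saturation.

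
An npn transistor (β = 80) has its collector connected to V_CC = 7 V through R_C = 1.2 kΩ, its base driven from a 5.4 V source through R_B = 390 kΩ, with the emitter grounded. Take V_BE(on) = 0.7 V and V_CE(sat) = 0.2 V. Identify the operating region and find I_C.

active; I_C ≈ 0.96 mA

Assume active. Base-emitter loop: I_B = (V_BB − V_BE)/R_B = (5.4 − 0.7)/390 = 0.0121 mA.
I_C = β·I_B = 80×0.0121 = 0.964 mA.
V_CE = V_CC − I_C·R_C = 7 − 0.964×1.2 = 5.84 V > V_CE(sat), so the active-region assumption holds.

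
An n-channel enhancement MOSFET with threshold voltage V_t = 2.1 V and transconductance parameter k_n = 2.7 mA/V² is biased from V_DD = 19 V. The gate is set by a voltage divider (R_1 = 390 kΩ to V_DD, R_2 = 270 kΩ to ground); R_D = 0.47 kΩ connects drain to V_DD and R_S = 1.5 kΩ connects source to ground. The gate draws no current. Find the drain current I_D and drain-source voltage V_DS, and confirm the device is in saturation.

V_G = V_DD·R_2/(R_1+R_2) = 19×270/660 = 7.77 V.
Assume saturation: I_D = (k_n/2)(V_GS − V_t)² with V_GS = V_G − I_D·R_S = 7.77 − 1.5·I_D.
Substituting gives 3.04·I_D² − 24·I_D + 43.4 = 0, with roots I_D = 2.82 or 5.07 mA.
The root I_D = 5.07 mA gives V_GS = 0.161 V ≤ V_t, so take I_D = 2.82 mA.
Then V_GS = 3.54 V and V_DS = V_DD − I_D(R_D+R_S) = 19 − 2.82×1.97 = 13.4 V.
Saturation requires V_DS ≥ V_GS − V_t = 1.44 V; 13.4 ≥ 1.44 ✓.

I_D ≈ 2.8 mA, V_DS ≈ 13 V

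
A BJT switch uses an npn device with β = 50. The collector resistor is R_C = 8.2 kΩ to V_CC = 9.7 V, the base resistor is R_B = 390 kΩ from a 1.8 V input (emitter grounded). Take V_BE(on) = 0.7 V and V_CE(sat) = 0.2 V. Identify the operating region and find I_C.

active; I_C ≈ 0.14 mA

Assume active. Base-emitter loop: I_B = (V_BB − V_BE)/R_B = (1.8 − 0.7)/390 = 0.00282 mA.
I_C = β·I_B = 50×0.00282 = 0.141 mA.
V_CE = V_CC − I_C·R_C = 9.7 − 0.141×8.2 = 8.54 V > V_CE(sat), so the active-region assumption holds.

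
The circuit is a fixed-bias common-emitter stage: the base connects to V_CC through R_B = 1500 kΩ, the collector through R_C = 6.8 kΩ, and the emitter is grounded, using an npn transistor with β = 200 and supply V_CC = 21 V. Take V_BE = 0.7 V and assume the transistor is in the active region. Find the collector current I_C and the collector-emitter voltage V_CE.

I_C ≈ 2.7 mA, V_CE ≈ 2.6 V

Base loop: V_CC = I_B·R_B + V_BE, so I_B = (21 − 0.7)/1500 kΩ = 0.0135 mA.
In the active region I_C = β·I_B = 200 × 0.0135 = 2.71 mA.
Collector loop: V_CE = V_CC − I_C·R_C = 21 − 2.71×6.8 = 2.59 V.
Since V_CE = 2.59 V > V_CE(sat) ≈ 0.2 V, the transistor is in the active region as assumed.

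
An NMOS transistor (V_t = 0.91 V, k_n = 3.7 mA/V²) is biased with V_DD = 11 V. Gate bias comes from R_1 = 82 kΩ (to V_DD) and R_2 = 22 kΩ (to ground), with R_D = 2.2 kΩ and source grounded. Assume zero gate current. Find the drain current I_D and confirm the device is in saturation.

I_D ≈ 3.7 mA

V_G = V_DD·R_2/(R_1+R_2) = 11×22/104 = 2.33 V. With the source grounded, V_GS = V_G = 2.33 V.
Assume saturation: I_D = (k_n/2)(V_GS − V_t)² = (3.7/2)×(2.33 − 0.91)² = 1.85×1.42² = 3.71 mA.
V_DS = V_DD − I_D·R_D = 11 − 3.71×2.2 = 2.83 V.
Saturation requires V_DS ≥ V_GS − V_t = 1.42 V; 2.83 ≥ 1.42 ✓.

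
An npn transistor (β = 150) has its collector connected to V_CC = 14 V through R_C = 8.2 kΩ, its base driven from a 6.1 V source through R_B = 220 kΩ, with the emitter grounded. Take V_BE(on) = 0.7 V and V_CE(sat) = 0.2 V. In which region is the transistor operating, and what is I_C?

Assume active: I_B = (6.1 − 0.7)/220 = 0.0245 mA, giving I_C = β·I_B = 3.68 mA.
But then V_CE = 14 − 3.68×8.2 = -16.2 V < V_CE(sat) = 0.2 V — impossible in the active region.
So the transistor is saturated. With V_CE = 0.2 V, I_C = (V_CC − 0.2)/R_C = 13.8/8.2 = 1.68 mA.
Check: β·I_B = 3.68 mA > I_C = 1.68 mA, confirming saturation.

saturation; I_C ≈ 1.7 mA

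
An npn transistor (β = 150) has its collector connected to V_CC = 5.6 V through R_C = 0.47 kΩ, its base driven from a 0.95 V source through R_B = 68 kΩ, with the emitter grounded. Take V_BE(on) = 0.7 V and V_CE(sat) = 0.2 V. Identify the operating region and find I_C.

Assume active. Base-emitter loop: I_B = (V_BB − V_BE)/R_B = (0.95 − 0.7)/68 = 0.00368 mA.
I_C = β·I_B = 150×0.00368 = 0.551 mA.
V_CE = V_CC − I_C·R_C = 5.6 − 0.551×0.47 = 5.34 V > V_CE(sat), so the active-region assumption holds.

active; I_C ≈ 0.55 mA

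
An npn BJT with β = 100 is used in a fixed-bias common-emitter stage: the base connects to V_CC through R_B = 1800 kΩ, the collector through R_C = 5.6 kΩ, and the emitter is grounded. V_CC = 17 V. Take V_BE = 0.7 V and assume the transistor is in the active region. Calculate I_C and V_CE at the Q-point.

Base loop: V_CC = I_B·R_B + V_BE, so I_B = (17 − 0.7)/1800 kΩ = 0.00906 mA.
In the active region I_C = β·I_B = 100 × 0.00906 = 0.906 mA.
Collector loop: V_CE = V_CC − I_C·R_C = 17 − 0.906×5.6 = 11.9 V.
Since V_CE = 11.9 V > V_CE(sat) ≈ 0.2 V, the transistor is in the active region as assumed.

I_C ≈ 0.91 mA, V_CE ≈ 12 V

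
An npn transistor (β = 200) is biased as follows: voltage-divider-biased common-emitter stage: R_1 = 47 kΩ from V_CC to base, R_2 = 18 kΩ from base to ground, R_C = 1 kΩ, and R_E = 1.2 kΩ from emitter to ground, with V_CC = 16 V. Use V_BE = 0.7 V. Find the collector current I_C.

I_C ≈ 2.9 mA

Thevenize the base divider: V_Th = V_CC·R_2/(R_1+R_2) = 16×18/65 = 4.43 V, R_Th = R_1‖R_2 = 13 kΩ.
Base-emitter loop: V_Th = I_B·R_Th + V_BE + (β+1)I_B·R_E, so I_B = (4.43 − 0.7) / (13 + 201×1.2) = 0.0147 mA.
I_C = β·I_B = 200×0.0147 = 2.94 mA, and I_E = (β+1)I_B = 2.95 mA.
V_CE = V_CC − I_C·R_C − I_E·R_E = 16 − 2.94×1 − 2.95×1.2 = 9.53 V.
V_CE = 9.53 V > 0.2 V confirms active-region operation.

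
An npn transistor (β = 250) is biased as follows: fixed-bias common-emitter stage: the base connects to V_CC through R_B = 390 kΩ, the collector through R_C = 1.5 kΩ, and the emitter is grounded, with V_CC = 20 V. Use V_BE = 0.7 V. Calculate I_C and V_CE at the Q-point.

Base loop: V_CC = I_B·R_B + V_BE, so I_B = (20 − 0.7)/390 kΩ = 0.0495 mA.
In the active region I_C = β·I_B = 250 × 0.0495 = 12.4 mA.
Collector loop: V_CE = V_CC − I_C·R_C = 20 − 12.4×1.5 = 1.44 V.
Since V_CE = 1.44 V > V_CE(sat) ≈ 0.2 V, the transistor is in the active region as assumed.

I_C ≈ 12 mA, V_CE ≈ 1.4 V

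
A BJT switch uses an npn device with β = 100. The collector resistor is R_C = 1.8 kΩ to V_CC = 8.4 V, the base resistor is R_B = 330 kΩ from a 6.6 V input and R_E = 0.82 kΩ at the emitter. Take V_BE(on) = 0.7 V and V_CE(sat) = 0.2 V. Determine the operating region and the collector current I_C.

Assume active. Base-emitter loop: I_B = (V_BB − V_BE)/(R_B + (β+1)R_E) = (6.6 − 0.7)/(330 + 101×0.82) = 0.0143 mA.
I_C = β·I_B = 100×0.0143 = 1.43 mA.
V_CE = V_CC − I_C·R_C − I_E·R_E = 8.4 − 1.43×1.8 − 1.44×0.82 = 4.64 V > V_CE(sat), so the active-region assumption holds.

active; I_C ≈ 1.4 mA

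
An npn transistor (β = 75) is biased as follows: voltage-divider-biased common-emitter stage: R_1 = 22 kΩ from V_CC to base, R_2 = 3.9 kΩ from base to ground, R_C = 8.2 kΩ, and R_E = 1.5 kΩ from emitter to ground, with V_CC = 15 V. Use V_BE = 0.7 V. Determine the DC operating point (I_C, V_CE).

Thevenize the base divider: V_Th = V_CC·R_2/(R_1+R_2) = 15×3.9/25.9 = 2.26 V, R_Th = R_1‖R_2 = 3.31 kΩ.
Base-emitter loop: V_Th = I_B·R_Th + V_BE + (β+1)I_B·R_E, so I_B = (2.26 − 0.7) / (3.31 + 76×1.5) = 0.0133 mA.
I_C = β·I_B = 75×0.0133 = 0.996 mA, and I_E = (β+1)I_B = 1.01 mA.
V_CE = V_CC − I_C·R_C − I_E·R_E = 15 − 0.996×8.2 − 1.01×1.5 = 5.31 V.
V_CE = 5.31 V > 0.2 V confirms active-region operation.

I_C ≈ 1 mA, V_CE ≈ 5.3 V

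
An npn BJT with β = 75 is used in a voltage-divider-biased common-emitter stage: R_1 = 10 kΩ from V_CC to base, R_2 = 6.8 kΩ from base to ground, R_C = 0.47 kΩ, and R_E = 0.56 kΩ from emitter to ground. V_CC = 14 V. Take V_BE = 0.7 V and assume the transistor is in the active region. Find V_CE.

V_CE ≈ 5.7 V

Thevenize the base divider: V_Th = V_CC·R_2/(R_1+R_2) = 14×6.8/16.8 = 5.67 V, R_Th = R_1‖R_2 = 4.05 kΩ.
Base-emitter loop: V_Th = I_B·R_Th + V_BE + (β+1)I_B·R_E, so I_B = (5.67 − 0.7) / (4.05 + 76×0.56) = 0.107 mA.
I_C = β·I_B = 75×0.107 = 7.99 mA, and I_E = (β+1)I_B = 8.1 mA.
V_CE = V_CC − I_C·R_C − I_E·R_E = 14 − 7.99×0.47 − 8.1×0.56 = 5.71 V.
V_CE = 5.71 V > 0.2 V confirms active-region operation.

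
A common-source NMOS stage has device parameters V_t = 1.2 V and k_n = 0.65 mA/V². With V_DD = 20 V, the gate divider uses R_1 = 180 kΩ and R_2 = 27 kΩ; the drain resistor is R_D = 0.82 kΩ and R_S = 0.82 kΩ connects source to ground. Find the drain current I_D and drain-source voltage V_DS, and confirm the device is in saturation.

V_G = V_DD·R_2/(R_1+R_2) = 20×27/207 = 2.61 V.
Assume saturation: I_D = (k_n/2)(V_GS − V_t)² with V_GS = V_G − I_D·R_S = 2.61 − 0.82·I_D.
Substituting gives 0.219·I_D² − 1.75·I_D + 0.645 = 0, with roots I_D = 0.387 or 7.62 mA.
The root I_D = 7.62 mA gives V_GS = -3.64 V ≤ V_t, so take I_D = 0.387 mA.
Then V_GS = 2.29 V and V_DS = V_DD − I_D(R_D+R_S) = 20 − 0.387×1.64 = 19.4 V.
Saturation requires V_DS ≥ V_GS − V_t = 1.09 V; 19.4 ≥ 1.09 ✓.

I_D ≈ 0.39 mA, V_DS ≈ 19 V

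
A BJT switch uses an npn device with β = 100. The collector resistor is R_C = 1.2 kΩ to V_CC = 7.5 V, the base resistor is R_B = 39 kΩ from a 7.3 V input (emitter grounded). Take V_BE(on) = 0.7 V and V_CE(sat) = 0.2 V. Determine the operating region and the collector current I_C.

saturation; I_C ≈ 6.1 mA

Assume active: I_B = (7.3 − 0.7)/39 = 0.169 mA, giving I_C = β·I_B = 16.9 mA.
But then V_CE = 7.5 − 16.9×1.2 = -12.8 V < V_CE(sat) = 0.2 V — impossible in the active region.
So the transistor is saturated. With V_CE = 0.2 V, I_C = (V_CC − 0.2)/R_C = 7.3/1.2 = 6.08 mA.
Check: β·I_B = 16.9 mA > I_C = 6.08 mA, confirming saturation.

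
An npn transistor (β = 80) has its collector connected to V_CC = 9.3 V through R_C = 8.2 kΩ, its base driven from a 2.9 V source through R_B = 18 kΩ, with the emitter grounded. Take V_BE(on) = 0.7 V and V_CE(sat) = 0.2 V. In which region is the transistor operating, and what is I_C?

Assume active: I_B = (2.9 − 0.7)/18 = 0.122 mA, giving I_C = β·I_B = 9.78 mA.
But then V_CE = 9.3 − 9.78×8.2 = -70.9 V < V_CE(sat) = 0.2 V — impossible in the active region.
So the transistor is saturated. With V_CE = 0.2 V, I_C = (V_CC − 0.2)/R_C = 9.1/8.2 = 1.11 mA.
Check: β·I_B = 9.78 mA > I_C = 1.11 mA, confirming saturation.

saturation; I_C ≈ 1.1 mA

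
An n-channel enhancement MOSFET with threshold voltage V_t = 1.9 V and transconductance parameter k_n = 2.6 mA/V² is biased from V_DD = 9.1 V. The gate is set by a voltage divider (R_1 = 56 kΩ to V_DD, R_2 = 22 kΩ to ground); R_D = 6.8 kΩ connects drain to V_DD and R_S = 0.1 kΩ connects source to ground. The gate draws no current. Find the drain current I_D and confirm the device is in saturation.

V_G = V_DD·R_2/(R_1+R_2) = 9.1×22/78 = 2.57 V.
Assume saturation: I_D = (k_n/2)(V_GS − V_t)² with V_GS = V_G − I_D·R_S = 2.57 − 0.1·I_D.
Substituting gives 0.013·I_D² − 1.17·I_D + 0.578 = 0, with roots I_D = 0.495 or 89.8 mA.
The root I_D = 89.8 mA gives V_GS = -6.41 V ≤ V_t, so take I_D = 0.495 mA.
Then V_GS = 2.52 V and V_DS = V_DD − I_D(R_D+R_S) = 9.1 − 0.495×6.9 = 5.68 V.
Saturation requires V_DS ≥ V_GS − V_t = 0.617 V; 5.68 ≥ 0.617 ✓.

I_D ≈ 0.5 mA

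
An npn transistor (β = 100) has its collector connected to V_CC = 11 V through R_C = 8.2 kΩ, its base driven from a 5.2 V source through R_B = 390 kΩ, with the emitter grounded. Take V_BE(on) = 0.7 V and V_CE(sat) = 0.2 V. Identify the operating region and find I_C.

active; I_C ≈ 1.2 mA

Assume active. Base-emitter loop: I_B = (V_BB − V_BE)/R_B = (5.2 − 0.7)/390 = 0.0115 mA.
I_C = β·I_B = 100×0.0115 = 1.15 mA.
V_CE = V_CC − I_C·R_C = 11 − 1.15×8.2 = 1.54 V > V_CE(sat), so the active-region assumption holds.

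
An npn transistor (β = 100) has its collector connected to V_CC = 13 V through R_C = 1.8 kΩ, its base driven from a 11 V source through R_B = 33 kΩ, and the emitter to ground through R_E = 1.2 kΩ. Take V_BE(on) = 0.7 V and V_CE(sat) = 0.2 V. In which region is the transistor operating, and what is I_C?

saturation; I_C ≈ 4.2 mA

Assume active: I_B = (11 − 0.7)/(33 + 101×1.2) = 0.0668 mA, I_C = β·I_B = 6.68 mA.
Then V_CE = 13 − 6.68×1.8 − 6.75×1.2 = -7.12 V < 0.2 V — the active assumption fails.
Re-solve with V_CE = 0.2 V. KCL at the emitter: V_E/R_E = (V_BB−0.7−V_E)/R_B + (V_CC−0.2−V_E)/R_C, giving V_E = 5.23 V.
I_C = (V_CC − 0.2 − V_E)/R_C = (12.8 − 5.23)/1.8 = 4.21 mA.
Check: I_B = (10.3 − 5.23)/33 = 0.154 mA, and β·I_B = 15.4 mA > I_C, confirming saturation.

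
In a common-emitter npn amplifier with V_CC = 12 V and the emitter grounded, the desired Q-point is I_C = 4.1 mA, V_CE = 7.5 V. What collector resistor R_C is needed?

R_C ≈ 1.1 kΩ

Collector loop: V_CC = I_C·R_C + V_CE.
R_C = (V_CC − V_CE)/I_C = (12 − 7.5)/4.1 = 1.1 kΩ.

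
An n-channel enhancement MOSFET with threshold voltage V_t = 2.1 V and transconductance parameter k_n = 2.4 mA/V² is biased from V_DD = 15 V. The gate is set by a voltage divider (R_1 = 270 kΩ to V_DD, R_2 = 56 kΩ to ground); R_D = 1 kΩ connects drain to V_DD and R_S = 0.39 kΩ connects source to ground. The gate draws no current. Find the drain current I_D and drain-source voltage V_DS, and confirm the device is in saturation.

V_G = V_DD·R_2/(R_1+R_2) = 15×56/326 = 2.58 V.
Assume saturation: I_D = (k_n/2)(V_GS − V_t)² with V_GS = V_G − I_D·R_S = 2.58 − 0.39·I_D.
Substituting gives 0.183·I_D² − 1.45·I_D + 0.273 = 0, with roots I_D = 0.193 or 7.73 mA.
The root I_D = 7.73 mA gives V_GS = -0.438 V ≤ V_t, so take I_D = 0.193 mA.
Then V_GS = 2.5 V and V_DS = V_DD − I_D(R_D+R_S) = 15 − 0.193×1.39 = 14.7 V.
Saturation requires V_DS ≥ V_GS − V_t = 0.401 V; 14.7 ≥ 0.401 ✓.

I_D ≈ 0.19 mA, V_DS ≈ 15 V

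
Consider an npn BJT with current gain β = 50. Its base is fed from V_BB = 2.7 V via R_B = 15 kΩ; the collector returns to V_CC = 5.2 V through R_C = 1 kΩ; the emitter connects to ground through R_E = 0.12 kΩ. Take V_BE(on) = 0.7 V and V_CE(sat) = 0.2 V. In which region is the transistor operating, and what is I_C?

Assume active: I_B = (2.7 − 0.7)/(15 + 51×0.12) = 0.0947 mA, I_C = β·I_B = 4.73 mA.
Then V_CE = 5.2 − 4.73×1 − 4.83×0.12 = -0.114 V < 0.2 V — the active assumption fails.
Re-solve with V_CE = 0.2 V. KCL at the emitter: V_E/R_E = (V_BB−0.7−V_E)/R_B + (V_CC−0.2−V_E)/R_C, giving V_E = 0.546 V.
I_C = (V_CC − 0.2 − V_E)/R_C = (5 − 0.546)/1 = 4.45 mA.
Check: I_B = (2 − 0.546)/15 = 0.0969 mA, and β·I_B = 4.85 mA > I_C, confirming saturation.

saturation; I_C ≈ 4.5 mA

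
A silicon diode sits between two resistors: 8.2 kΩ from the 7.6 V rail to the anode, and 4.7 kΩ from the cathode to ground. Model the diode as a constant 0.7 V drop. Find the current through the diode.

I ≈ 0.53 mA

The two resistors are in series with the diode, so KVL gives 7.6 = I·8.2 + 0.7 + I·4.7.
I = (7.6 − 0.7) / (8.2 + 4.7) kΩ = 6.9 / 12.9 = 0.535 mA.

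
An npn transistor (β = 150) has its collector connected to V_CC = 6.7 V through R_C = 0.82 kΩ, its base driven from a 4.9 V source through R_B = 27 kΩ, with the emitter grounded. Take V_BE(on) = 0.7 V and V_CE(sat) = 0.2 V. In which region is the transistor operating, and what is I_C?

saturation; I_C ≈ 7.9 mA

Assume active: I_B = (4.9 − 0.7)/27 = 0.156 mA, giving I_C = β·I_B = 23.3 mA.
But then V_CE = 6.7 − 23.3×0.82 = -12.4 V < V_CE(sat) = 0.2 V — impossible in the active region.
So the transistor is saturated. With V_CE = 0.2 V, I_C = (V_CC − 0.2)/R_C = 6.5/0.82 = 7.93 mA.
Check: β·I_B = 23.3 mA > I_C = 7.93 mA, confirming saturation.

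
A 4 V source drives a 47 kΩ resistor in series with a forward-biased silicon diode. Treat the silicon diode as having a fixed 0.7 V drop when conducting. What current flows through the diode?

KVL around the loop: 4 = V_D + I·R = 0.7 + I × 47 kΩ.
So I = (4 − 0.7) / 47 kΩ = 3.3 / 47 = 0.0702 mA.

I ≈ 0.07 mA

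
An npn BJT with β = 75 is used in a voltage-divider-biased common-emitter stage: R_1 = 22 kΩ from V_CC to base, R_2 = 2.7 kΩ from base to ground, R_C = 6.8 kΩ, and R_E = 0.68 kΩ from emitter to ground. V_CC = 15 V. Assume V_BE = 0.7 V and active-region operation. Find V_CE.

Thevenize the base divider: V_Th = V_CC·R_2/(R_1+R_2) = 15×2.7/24.7 = 1.64 V, R_Th = R_1‖R_2 = 2.4 kΩ.
Base-emitter loop: V_Th = I_B·R_Th + V_BE + (β+1)I_B·R_E, so I_B = (1.64 − 0.7) / (2.4 + 76×0.68) = 0.0174 mA.
I_C = β·I_B = 75×0.0174 = 1.3 mA, and I_E = (β+1)I_B = 1.32 mA.
V_CE = V_CC − I_C·R_C − I_E·R_E = 15 − 1.3×6.8 − 1.32×0.68 = 5.24 V.
V_CE = 5.24 V > 0.2 V confirms active-region operation.

V_CE ≈ 5.2 V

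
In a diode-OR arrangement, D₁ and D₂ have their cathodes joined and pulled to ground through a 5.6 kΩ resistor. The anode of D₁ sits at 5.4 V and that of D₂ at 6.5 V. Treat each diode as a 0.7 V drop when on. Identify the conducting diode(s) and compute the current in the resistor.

Only D₂ conducts; I_R ≈ 1 mA

Assume both conduct. Then node N would need to be at both 5.4−0.7 = 4.7 V and 6.5−0.7 = 5.8 V, which is impossible.
Assume only D₂ conducts: V_N = 6.5 − 0.7 = 5.8 V, so I_R = 5.8/5.6 = 1.04 mA.
Check D₁: its anode-to-cathode voltage is 5.4 − 5.8 = -0.4 V < 0.7 V, so it is off. The assumption is consistent.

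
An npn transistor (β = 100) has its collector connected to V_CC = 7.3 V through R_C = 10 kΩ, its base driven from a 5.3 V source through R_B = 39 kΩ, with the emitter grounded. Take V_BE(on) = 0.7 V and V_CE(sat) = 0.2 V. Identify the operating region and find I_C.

Assume active: I_B = (5.3 − 0.7)/39 = 0.118 mA, giving I_C = β·I_B = 11.8 mA.
But then V_CE = 7.3 − 11.8×10 = -111 V < V_CE(sat) = 0.2 V — impossible in the active region.
So the transistor is saturated. With V_CE = 0.2 V, I_C = (V_CC − 0.2)/R_C = 7.1/10 = 0.71 mA.
Check: β·I_B = 11.8 mA > I_C = 0.71 mA, confirming saturation.

saturation; I_C ≈ 0.71 mA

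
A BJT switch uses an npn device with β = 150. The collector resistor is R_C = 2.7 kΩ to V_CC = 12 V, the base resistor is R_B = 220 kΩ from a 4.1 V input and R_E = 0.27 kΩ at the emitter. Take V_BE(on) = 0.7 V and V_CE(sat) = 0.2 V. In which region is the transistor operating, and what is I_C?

Assume active. Base-emitter loop: I_B = (V_BB − V_BE)/(R_B + (β+1)R_E) = (4.1 − 0.7)/(220 + 151×0.27) = 0.013 mA.
I_C = β·I_B = 150×0.013 = 1.96 mA.
V_CE = V_CC − I_C·R_C − I_E·R_E = 12 − 1.96×2.7 − 1.97×0.27 = 6.19 V > V_CE(sat), so the active-region assumption holds.

active; I_C ≈ 2 mA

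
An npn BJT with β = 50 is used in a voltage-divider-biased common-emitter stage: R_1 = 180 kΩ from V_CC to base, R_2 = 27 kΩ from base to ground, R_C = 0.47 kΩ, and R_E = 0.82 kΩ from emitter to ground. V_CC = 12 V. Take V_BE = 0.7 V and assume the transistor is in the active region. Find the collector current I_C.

I_C ≈ 0.66 mA

Thevenize the base divider: V_Th = V_CC·R_2/(R_1+R_2) = 12×27/207 = 1.57 V, R_Th = R_1‖R_2 = 23.5 kΩ.
Base-emitter loop: V_Th = I_B·R_Th + V_BE + (β+1)I_B·R_E, so I_B = (1.57 − 0.7) / (23.5 + 51×0.82) = 0.0133 mA.
I_C = β·I_B = 50×0.0133 = 0.663 mA, and I_E = (β+1)I_B = 0.676 mA.
V_CE = V_CC − I_C·R_C − I_E·R_E = 12 − 0.663×0.47 − 0.676×0.82 = 11.1 V.
V_CE = 11.1 V > 0.2 V confirms active-region operation.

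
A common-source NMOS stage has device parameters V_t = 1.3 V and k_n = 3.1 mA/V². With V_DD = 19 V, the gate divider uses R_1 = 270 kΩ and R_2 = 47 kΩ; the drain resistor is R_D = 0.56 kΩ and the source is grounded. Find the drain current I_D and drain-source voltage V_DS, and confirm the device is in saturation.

V_G = V_DD·R_2/(R_1+R_2) = 19×47/317 = 2.82 V. With the source grounded, V_GS = V_G = 2.82 V.
Assume saturation: I_D = (k_n/2)(V_GS − V_t)² = (3.1/2)×(2.82 − 1.3)² = 1.55×1.52² = 3.57 mA.
V_DS = V_DD − I_D·R_D = 19 − 3.57×0.56 = 17 V.
Saturation requires V_DS ≥ V_GS − V_t = 1.52 V; 17 ≥ 1.52 ✓.

I_D ≈ 3.6 mA, V_DS ≈ 17 V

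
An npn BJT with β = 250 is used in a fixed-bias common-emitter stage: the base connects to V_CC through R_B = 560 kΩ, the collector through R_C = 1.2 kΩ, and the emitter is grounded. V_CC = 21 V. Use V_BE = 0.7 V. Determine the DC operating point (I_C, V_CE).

I_C ≈ 9.1 mA, V_CE ≈ 10 V

Base loop: V_CC = I_B·R_B + V_BE, so I_B = (21 − 0.7)/560 kΩ = 0.0363 mA.
In the active region I_C = β·I_B = 250 × 0.0363 = 9.06 mA.
Collector loop: V_CE = V_CC − I_C·R_C = 21 − 9.06×1.2 = 10.1 V.
Since V_CE = 10.1 V > V_CE(sat) ≈ 0.2 V, the transistor is in the active region as assumed.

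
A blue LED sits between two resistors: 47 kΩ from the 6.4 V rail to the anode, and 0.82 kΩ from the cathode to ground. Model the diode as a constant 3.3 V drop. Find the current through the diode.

The two resistors are in series with the diode, so KVL gives 6.4 = I·47 + 3.3 + I·0.82.
I = (6.4 − 3.3) / (47 + 0.82) kΩ = 3.1 / 47.8 = 0.0648 mA.

I ≈ 0.065 mA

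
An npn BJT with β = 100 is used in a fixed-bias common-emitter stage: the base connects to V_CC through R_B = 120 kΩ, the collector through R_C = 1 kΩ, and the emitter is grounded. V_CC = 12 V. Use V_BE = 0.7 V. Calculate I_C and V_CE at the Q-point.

Base loop: V_CC = I_B·R_B + V_BE, so I_B = (12 − 0.7)/120 kΩ = 0.0942 mA.
In the active region I_C = β·I_B = 100 × 0.0942 = 9.42 mA.
Collector loop: V_CE = V_CC − I_C·R_C = 12 − 9.42×1 = 2.58 V.
Since V_CE = 2.58 V > V_CE(sat) ≈ 0.2 V, the transistor is in the active region as assumed.

I_C ≈ 9.4 mA, V_CE ≈ 2.6 V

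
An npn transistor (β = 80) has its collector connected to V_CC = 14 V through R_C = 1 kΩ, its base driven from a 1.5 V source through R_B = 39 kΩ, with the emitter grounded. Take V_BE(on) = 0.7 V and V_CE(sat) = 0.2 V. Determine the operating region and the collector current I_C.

active; I_C ≈ 1.6 mA

Assume active. Base-emitter loop: I_B = (V_BB − V_BE)/R_B = (1.5 − 0.7)/39 = 0.0205 mA.
I_C = β·I_B = 80×0.0205 = 1.64 mA.
V_CE = V_CC − I_C·R_C = 14 − 1.64×1 = 12.4 V > V_CE(sat), so the active-region assumption holds.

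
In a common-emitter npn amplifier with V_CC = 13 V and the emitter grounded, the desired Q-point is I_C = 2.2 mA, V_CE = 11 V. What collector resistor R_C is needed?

R_C ≈ 0.91 kΩ

Collector loop: V_CC = I_C·R_C + V_CE.
R_C = (V_CC − V_CE)/I_C = (13 − 11)/2.2 = 0.909 kΩ.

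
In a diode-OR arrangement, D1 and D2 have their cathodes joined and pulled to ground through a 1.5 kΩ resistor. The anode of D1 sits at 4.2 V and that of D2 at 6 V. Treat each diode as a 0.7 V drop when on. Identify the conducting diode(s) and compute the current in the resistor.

Assume both conduct. Then node N would need to be at both 4.2−0.7 = 3.5 V and 6−0.7 = 5.3 V, which is impossible.
Assume only D2 conducts: V_N = 6 − 0.7 = 5.3 V, so I_R = 5.3/1.5 = 3.53 mA.
Check D1: its anode-to-cathode voltage is 4.2 − 5.3 = -1.1 V < 0.7 V, so it is off. The assumption is consistent.

Only D2 conducts; I_R ≈ 3.5 mA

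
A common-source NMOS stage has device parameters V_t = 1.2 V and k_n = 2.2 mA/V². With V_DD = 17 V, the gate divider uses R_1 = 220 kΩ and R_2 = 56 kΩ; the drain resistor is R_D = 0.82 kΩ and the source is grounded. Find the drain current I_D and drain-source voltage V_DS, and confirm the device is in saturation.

V_G = V_DD·R_2/(R_1+R_2) = 17×56/276 = 3.45 V. With the source grounded, V_GS = V_G = 3.45 V.
Assume saturation: I_D = (k_n/2)(V_GS − V_t)² = (2.2/2)×(3.45 − 1.2)² = 1.1×2.25² = 5.57 mA.
V_DS = V_DD − I_D·R_D = 17 − 5.57×0.82 = 12.4 V.
Saturation requires V_DS ≥ V_GS − V_t = 2.25 V; 12.4 ≥ 2.25 ✓.

I_D ≈ 5.6 mA, V_DS ≈ 12 V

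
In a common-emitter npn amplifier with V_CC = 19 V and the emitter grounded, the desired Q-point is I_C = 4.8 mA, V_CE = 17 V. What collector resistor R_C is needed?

R_C ≈ 0.42 kΩ

Collector loop: V_CC = I_C·R_C + V_CE.
R_C = (V_CC − V_CE)/I_C = (19 − 17)/4.8 = 0.417 kΩ.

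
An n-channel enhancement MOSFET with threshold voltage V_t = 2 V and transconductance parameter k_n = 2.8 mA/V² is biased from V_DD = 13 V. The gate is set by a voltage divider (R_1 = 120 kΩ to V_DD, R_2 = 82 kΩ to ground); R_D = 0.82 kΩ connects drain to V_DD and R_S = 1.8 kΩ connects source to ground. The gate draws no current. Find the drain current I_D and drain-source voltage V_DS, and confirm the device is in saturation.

V_G = V_DD·R_2/(R_1+R_2) = 13×82/202 = 5.28 V.
Assume saturation: I_D = (k_n/2)(V_GS − V_t)² with V_GS = V_G − I_D·R_S = 5.28 − 1.8·I_D.
Substituting gives 4.54·I_D² − 17.5·I_D + 15 = 0, with roots I_D = 1.29 or 2.57 mA.
The root I_D = 2.57 mA gives V_GS = 0.644 V ≤ V_t, so take I_D = 1.29 mA.
Then V_GS = 2.96 V and V_DS = V_DD − I_D(R_D+R_S) = 13 − 1.29×2.62 = 9.63 V.
Saturation requires V_DS ≥ V_GS − V_t = 0.959 V; 9.63 ≥ 0.959 ✓.

I_D ≈ 1.3 mA, V_DS ≈ 9.6 V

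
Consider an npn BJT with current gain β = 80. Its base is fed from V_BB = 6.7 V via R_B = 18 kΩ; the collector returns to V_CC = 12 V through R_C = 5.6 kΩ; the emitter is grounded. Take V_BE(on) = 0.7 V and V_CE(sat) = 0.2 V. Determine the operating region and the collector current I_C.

saturation; I_C ≈ 2.1 mA

Assume active: I_B = (6.7 − 0.7)/18 = 0.333 mA, giving I_C = β·I_B = 26.7 mA.
But then V_CE = 12 − 26.7×5.6 = -137 V < V_CE(sat) = 0.2 V — impossible in the active region.
So the transistor is saturated. With V_CE = 0.2 V, I_C = (V_CC − 0.2)/R_C = 11.8/5.6 = 2.11 mA.
Check: β·I_B = 26.7 mA > I_C = 2.11 mA, confirming saturation.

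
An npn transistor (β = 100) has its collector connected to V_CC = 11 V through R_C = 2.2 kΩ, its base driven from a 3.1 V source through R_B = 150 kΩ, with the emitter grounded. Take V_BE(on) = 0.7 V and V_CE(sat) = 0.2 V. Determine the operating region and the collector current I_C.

active; I_C ≈ 1.6 mA

Assume active. Base-emitter loop: I_B = (V_BB − V_BE)/R_B = (3.1 − 0.7)/150 = 0.016 mA.
I_C = β·I_B = 100×0.016 = 1.6 mA.
V_CE = V_CC − I_C·R_C = 11 − 1.6×2.2 = 7.48 V > V_CE(sat), so the active-region assumption holds.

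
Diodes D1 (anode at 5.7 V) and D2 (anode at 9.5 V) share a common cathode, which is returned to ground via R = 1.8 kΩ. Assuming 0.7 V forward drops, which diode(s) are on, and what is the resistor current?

Only D2 conducts; I_R ≈ 4.9 mA

Assume both conduct. Then node N would need to be at both 5.7−0.7 = 5 V and 9.5−0.7 = 8.8 V, which is impossible.
Assume only D2 conducts: V_N = 9.5 − 0.7 = 8.8 V, so I_R = 8.8/1.8 = 4.89 mA.
Check D1: its anode-to-cathode voltage is 5.7 − 8.8 = -3.1 V < 0.7 V, so it is off. The assumption is consistent.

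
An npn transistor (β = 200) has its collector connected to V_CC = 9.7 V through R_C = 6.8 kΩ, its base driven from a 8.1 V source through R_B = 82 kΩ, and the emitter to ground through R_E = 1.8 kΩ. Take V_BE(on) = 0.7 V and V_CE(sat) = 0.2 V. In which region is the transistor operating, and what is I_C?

Assume active: I_B = (8.1 − 0.7)/(82 + 201×1.8) = 0.0167 mA, I_C = β·I_B = 3.33 mA.
Then V_CE = 9.7 − 3.33×6.8 − 3.35×1.8 = -19 V < 0.2 V — the active assumption fails.
Re-solve with V_CE = 0.2 V. KCL at the emitter: V_E/R_E = (V_BB−0.7−V_E)/R_B + (V_CC−0.2−V_E)/R_C, giving V_E = 2.08 V.
I_C = (V_CC − 0.2 − V_E)/R_C = (9.5 − 2.08)/6.8 = 1.09 mA.
Check: I_B = (7.4 − 2.08)/82 = 0.0649 mA, and β·I_B = 13 mA > I_C, confirming saturation.

saturation; I_C ≈ 1.1 mA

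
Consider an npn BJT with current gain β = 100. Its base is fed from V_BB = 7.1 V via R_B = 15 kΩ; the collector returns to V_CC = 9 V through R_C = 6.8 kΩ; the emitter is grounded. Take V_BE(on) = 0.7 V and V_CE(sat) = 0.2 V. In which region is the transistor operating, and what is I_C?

Assume active: I_B = (7.1 − 0.7)/15 = 0.427 mA, giving I_C = β·I_B = 42.7 mA.
But then V_CE = 9 − 42.7×6.8 = -281 V < V_CE(sat) = 0.2 V — impossible in the active region.
So the transistor is saturated. With V_CE = 0.2 V, I_C = (V_CC − 0.2)/R_C = 8.8/6.8 = 1.29 mA.
Check: β·I_B = 42.7 mA > I_C = 1.29 mA, confirming saturation.

saturation; I_C ≈ 1.3 mA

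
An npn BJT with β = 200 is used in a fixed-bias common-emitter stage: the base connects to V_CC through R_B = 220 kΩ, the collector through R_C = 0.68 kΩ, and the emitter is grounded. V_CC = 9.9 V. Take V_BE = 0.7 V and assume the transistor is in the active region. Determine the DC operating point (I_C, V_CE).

I_C ≈ 8.4 mA, V_CE ≈ 4.2 V

Base loop: V_CC = I_B·R_B + V_BE, so I_B = (9.9 − 0.7)/220 kΩ = 0.0418 mA.
In the active region I_C = β·I_B = 200 × 0.0418 = 8.36 mA.
Collector loop: V_CE = V_CC − I_C·R_C = 9.9 − 8.36×0.68 = 4.21 V.
Since V_CE = 4.21 V > V_CE(sat) ≈ 0.2 V, the transistor is in the active region as assumed.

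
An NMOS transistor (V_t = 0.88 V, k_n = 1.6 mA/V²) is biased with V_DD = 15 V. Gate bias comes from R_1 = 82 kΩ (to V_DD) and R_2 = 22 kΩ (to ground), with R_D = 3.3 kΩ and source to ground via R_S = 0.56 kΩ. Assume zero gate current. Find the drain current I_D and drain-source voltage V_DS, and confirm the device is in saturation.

V_G = V_DD·R_2/(R_1+R_2) = 15×22/104 = 3.17 V.
Assume saturation: I_D = (k_n/2)(V_GS − V_t)² with V_GS = V_G − I_D·R_S = 3.17 − 0.56·I_D.
Substituting gives 0.251·I_D² − 3.05·I_D + 4.21 = 0, with roots I_D = 1.58 or 10.6 mA.
The root I_D = 10.6 mA gives V_GS = -2.76 V ≤ V_t, so take I_D = 1.58 mA.
Then V_GS = 2.29 V and V_DS = V_DD − I_D(R_D+R_S) = 15 − 1.58×3.86 = 8.89 V.
Saturation requires V_DS ≥ V_GS − V_t = 1.41 V; 8.89 ≥ 1.41 ✓.

I_D ≈ 1.6 mA, V_DS ≈ 8.9 V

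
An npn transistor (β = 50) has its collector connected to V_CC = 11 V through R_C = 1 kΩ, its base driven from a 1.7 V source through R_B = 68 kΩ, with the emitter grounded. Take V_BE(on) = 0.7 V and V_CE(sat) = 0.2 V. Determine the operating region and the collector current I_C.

active; I_C ≈ 0.74 mA

Assume active. Base-emitter loop: I_B = (V_BB − V_BE)/R_B = (1.7 − 0.7)/68 = 0.0147 mA.
I_C = β·I_B = 50×0.0147 = 0.735 mA.
V_CE = V_CC − I_C·R_C = 11 − 0.735×1 = 10.3 V > V_CE(sat), so the active-region assumption holds.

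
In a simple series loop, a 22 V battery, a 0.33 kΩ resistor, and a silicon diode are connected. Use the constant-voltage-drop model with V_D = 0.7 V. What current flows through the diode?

I ≈ 65 mA

KVL around the loop: 22 = V_D + I·R = 0.7 + I × 0.33 kΩ.
So I = (22 − 0.7) / 0.33 kΩ = 21.3 / 0.33 = 64.5 mA.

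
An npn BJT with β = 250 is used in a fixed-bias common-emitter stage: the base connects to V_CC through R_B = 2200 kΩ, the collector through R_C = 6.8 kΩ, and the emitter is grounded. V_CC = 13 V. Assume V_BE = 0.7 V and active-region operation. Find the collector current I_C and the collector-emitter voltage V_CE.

I_C ≈ 1.4 mA, V_CE ≈ 3.5 V

Base loop: V_CC = I_B·R_B + V_BE, so I_B = (13 − 0.7)/2200 kΩ = 0.00559 mA.
In the active region I_C = β·I_B = 250 × 0.00559 = 1.4 mA.
Collector loop: V_CE = V_CC − I_C·R_C = 13 − 1.4×6.8 = 3.5 V.
Since V_CE = 3.5 V > V_CE(sat) ≈ 0.2 V, the transistor is in the active region as assumed.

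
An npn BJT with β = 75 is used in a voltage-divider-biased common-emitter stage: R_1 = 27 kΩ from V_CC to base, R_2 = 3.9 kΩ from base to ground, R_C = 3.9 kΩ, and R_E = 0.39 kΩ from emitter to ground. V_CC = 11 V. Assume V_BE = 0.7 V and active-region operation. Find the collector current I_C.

Thevenize the base divider: V_Th = V_CC·R_2/(R_1+R_2) = 11×3.9/30.9 = 1.39 V, R_Th = R_1‖R_2 = 3.41 kΩ.
Base-emitter loop: V_Th = I_B·R_Th + V_BE + (β+1)I_B·R_E, so I_B = (1.39 − 0.7) / (3.41 + 76×0.39) = 0.0208 mA.
I_C = β·I_B = 75×0.0208 = 1.56 mA, and I_E = (β+1)I_B = 1.58 mA.
V_CE = V_CC − I_C·R_C − I_E·R_E = 11 − 1.56×3.9 − 1.58×0.39 = 4.29 V.
V_CE = 4.29 V > 0.2 V confirms active-region operation.

I_C ≈ 1.6 mA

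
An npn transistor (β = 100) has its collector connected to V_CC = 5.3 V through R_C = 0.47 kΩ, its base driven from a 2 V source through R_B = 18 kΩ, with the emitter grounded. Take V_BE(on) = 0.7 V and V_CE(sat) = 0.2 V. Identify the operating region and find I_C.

Assume active. Base-emitter loop: I_B = (V_BB − V_BE)/R_B = (2 − 0.7)/18 = 0.0722 mA.
I_C = β·I_B = 100×0.0722 = 7.22 mA.
V_CE = V_CC − I_C·R_C = 5.3 − 7.22×0.47 = 1.91 V > V_CE(sat), so the active-region assumption holds.

active; I_C ≈ 7.2 mA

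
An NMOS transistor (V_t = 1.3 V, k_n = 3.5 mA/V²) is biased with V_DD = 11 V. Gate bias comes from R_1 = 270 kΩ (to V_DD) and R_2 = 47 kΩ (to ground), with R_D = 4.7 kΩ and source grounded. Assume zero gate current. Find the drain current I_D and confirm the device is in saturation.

I_D ≈ 0.19 mA

V_G = V_DD·R_2/(R_1+R_2) = 11×47/317 = 1.63 V. With the source grounded, V_GS = V_G = 1.63 V.
Assume saturation: I_D = (k_n/2)(V_GS − V_t)² = (3.5/2)×(1.63 − 1.3)² = 1.75×0.331² = 0.192 mA.
V_DS = V_DD − I_D·R_D = 11 − 0.192×4.7 = 10.1 V.
Saturation requires V_DS ≥ V_GS − V_t = 0.331 V; 10.1 ≥ 0.331 ✓.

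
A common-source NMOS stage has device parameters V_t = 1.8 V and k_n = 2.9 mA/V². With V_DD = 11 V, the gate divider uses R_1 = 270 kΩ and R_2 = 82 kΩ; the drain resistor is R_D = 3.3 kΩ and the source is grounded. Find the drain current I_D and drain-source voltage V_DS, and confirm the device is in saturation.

I_D ≈ 0.84 mA, V_DS ≈ 8.2 V

V_G = V_DD·R_2/(R_1+R_2) = 11×82/352 = 2.56 V. With the source grounded, V_GS = V_G = 2.56 V.
Assume saturation: I_D = (k_n/2)(V_GS − V_t)² = (2.9/2)×(2.56 − 1.8)² = 1.45×0.762² = 0.843 mA.
V_DS = V_DD − I_D·R_D = 11 − 0.843×3.3 = 8.22 V.
Saturation requires V_DS ≥ V_GS − V_t = 0.762 V; 8.22 ≥ 0.762 ✓.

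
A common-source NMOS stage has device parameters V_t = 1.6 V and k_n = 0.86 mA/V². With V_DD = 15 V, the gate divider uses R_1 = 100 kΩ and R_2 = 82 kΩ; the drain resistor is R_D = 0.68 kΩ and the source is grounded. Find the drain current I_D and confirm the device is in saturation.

I_D ≈ 11 mA

V_G = V_DD·R_2/(R_1+R_2) = 15×82/182 = 6.76 V. With the source grounded, V_GS = V_G = 6.76 V.
Assume saturation: I_D = (k_n/2)(V_GS − V_t)² = (0.86/2)×(6.76 − 1.6)² = 0.43×5.16² = 11.4 mA.
V_DS = V_DD − I_D·R_D = 15 − 11.4×0.68 = 7.22 V.
Saturation requires V_DS ≥ V_GS − V_t = 5.16 V; 7.22 ≥ 5.16 ✓.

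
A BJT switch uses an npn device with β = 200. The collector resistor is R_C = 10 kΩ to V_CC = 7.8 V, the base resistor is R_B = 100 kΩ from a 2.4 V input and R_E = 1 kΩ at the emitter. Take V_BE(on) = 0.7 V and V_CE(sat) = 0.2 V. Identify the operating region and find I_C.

Assume active: I_B = (2.4 − 0.7)/(100 + 201×1) = 0.00565 mA, I_C = β·I_B = 1.13 mA.
Then V_CE = 7.8 − 1.13×10 − 1.14×1 = -4.63 V < 0.2 V — the active assumption fails.
Re-solve with V_CE = 0.2 V. KCL at the emitter: V_E/R_E = (V_BB−0.7−V_E)/R_B + (V_CC−0.2−V_E)/R_C, giving V_E = 0.7 V.
I_C = (V_CC − 0.2 − V_E)/R_C = (7.6 − 0.7)/10 = 0.69 mA.
Check: I_B = (1.7 − 0.7)/100 = 0.01 mA, and β·I_B = 2 mA > I_C, confirming saturation.

saturation; I_C ≈ 0.69 mA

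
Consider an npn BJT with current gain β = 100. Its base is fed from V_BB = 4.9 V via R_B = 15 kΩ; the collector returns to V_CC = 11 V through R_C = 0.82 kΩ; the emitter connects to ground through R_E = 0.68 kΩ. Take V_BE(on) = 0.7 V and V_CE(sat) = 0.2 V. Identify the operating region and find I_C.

active; I_C ≈ 5 mA

Assume active. Base-emitter loop: I_B = (V_BB − V_BE)/(R_B + (β+1)R_E) = (4.9 − 0.7)/(15 + 101×0.68) = 0.0502 mA.
I_C = β·I_B = 100×0.0502 = 5.02 mA.
V_CE = V_CC − I_C·R_C − I_E·R_E = 11 − 5.02×0.82 − 5.07×0.68 = 3.44 V > V_CE(sat), so the active-region assumption holds.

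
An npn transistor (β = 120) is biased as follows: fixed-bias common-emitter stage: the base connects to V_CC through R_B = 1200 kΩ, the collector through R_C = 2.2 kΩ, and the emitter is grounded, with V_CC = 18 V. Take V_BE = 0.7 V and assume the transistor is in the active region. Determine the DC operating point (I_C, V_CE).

Base loop: V_CC = I_B·R_B + V_BE, so I_B = (18 − 0.7)/1200 kΩ = 0.0144 mA.
In the active region I_C = β·I_B = 120 × 0.0144 = 1.73 mA.
Collector loop: V_CE = V_CC − I_C·R_C = 18 − 1.73×2.2 = 14.2 V.
Since V_CE = 14.2 V > V_CE(sat) ≈ 0.2 V, the transistor is in the active region as assumed.

I_C ≈ 1.7 mA, V_CE ≈ 14 V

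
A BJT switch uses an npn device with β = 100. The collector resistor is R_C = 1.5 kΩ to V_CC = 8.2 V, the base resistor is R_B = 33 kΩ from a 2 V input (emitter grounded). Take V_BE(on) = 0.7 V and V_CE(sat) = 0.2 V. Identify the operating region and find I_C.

active; I_C ≈ 3.9 mA

Assume active. Base-emitter loop: I_B = (V_BB − V_BE)/R_B = (2 − 0.7)/33 = 0.0394 mA.
I_C = β·I_B = 100×0.0394 = 3.94 mA.
V_CE = V_CC − I_C·R_C = 8.2 − 3.94×1.5 = 2.29 V > V_CE(sat), so the active-region assumption holds.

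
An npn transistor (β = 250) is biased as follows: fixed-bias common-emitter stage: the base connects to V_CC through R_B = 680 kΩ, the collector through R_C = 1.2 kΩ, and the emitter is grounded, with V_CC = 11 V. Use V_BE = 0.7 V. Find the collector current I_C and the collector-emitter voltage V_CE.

Base loop: V_CC = I_B·R_B + V_BE, so I_B = (11 − 0.7)/680 kΩ = 0.0151 mA.
In the active region I_C = β·I_B = 250 × 0.0151 = 3.79 mA.
Collector loop: V_CE = V_CC − I_C·R_C = 11 − 3.79×1.2 = 6.46 V.
Since V_CE = 6.46 V > V_CE(sat) ≈ 0.2 V, the transistor is in the active region as assumed.

I_C ≈ 3.8 mA, V_CE ≈ 6.5 V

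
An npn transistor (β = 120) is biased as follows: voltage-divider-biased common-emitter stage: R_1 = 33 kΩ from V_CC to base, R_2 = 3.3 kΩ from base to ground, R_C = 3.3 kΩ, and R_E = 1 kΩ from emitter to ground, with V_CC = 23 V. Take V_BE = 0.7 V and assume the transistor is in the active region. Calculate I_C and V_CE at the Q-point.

Thevenize the base divider: V_Th = V_CC·R_2/(R_1+R_2) = 23×3.3/36.3 = 2.09 V, R_Th = R_1‖R_2 = 3 kΩ.
Base-emitter loop: V_Th = I_B·R_Th + V_BE + (β+1)I_B·R_E, so I_B = (2.09 − 0.7) / (3 + 121×1) = 0.0112 mA.
I_C = β·I_B = 120×0.0112 = 1.35 mA, and I_E = (β+1)I_B = 1.36 mA.
V_CE = V_CC − I_C·R_C − I_E·R_E = 23 − 1.35×3.3 − 1.36×1 = 17.2 V.
V_CE = 17.2 V > 0.2 V confirms active-region operation.

I_C ≈ 1.3 mA, V_CE ≈ 17 V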